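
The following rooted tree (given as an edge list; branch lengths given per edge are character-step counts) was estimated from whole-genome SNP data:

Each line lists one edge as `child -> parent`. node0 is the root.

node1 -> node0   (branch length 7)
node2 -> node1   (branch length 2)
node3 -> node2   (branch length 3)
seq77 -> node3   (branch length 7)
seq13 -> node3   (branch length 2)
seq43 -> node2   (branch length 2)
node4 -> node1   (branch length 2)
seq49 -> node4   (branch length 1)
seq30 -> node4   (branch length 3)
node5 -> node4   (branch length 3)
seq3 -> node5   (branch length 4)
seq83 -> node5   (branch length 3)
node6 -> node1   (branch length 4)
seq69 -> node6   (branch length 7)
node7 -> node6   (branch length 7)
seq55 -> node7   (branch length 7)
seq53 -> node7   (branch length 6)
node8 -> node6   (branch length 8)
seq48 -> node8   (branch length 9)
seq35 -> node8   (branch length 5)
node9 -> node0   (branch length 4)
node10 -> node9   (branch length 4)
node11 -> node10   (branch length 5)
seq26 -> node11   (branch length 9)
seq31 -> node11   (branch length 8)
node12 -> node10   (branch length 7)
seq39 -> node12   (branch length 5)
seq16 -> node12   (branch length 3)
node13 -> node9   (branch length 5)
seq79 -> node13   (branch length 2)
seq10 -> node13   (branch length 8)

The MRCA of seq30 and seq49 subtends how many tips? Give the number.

The MRCA of seq30 and seq49 is the node subtending (seq49,seq30,(seq3,seq83)).
That clade contains 4 terminal taxa: seq3, seq30, seq49, seq83.

4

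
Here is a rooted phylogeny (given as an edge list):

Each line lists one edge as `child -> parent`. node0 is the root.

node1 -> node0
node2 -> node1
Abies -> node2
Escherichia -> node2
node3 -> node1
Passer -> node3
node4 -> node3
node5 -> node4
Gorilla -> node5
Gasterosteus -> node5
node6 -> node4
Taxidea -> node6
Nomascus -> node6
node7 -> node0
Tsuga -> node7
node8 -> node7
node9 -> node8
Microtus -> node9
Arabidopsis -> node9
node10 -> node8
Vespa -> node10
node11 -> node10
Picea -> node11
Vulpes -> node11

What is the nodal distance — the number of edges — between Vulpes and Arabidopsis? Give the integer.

The MRCA of Vulpes and Arabidopsis is the node subtending ((Microtus,Arabidopsis),(Vespa,(Picea,Vulpes))).
From Vulpes up to that node: 3 branches. From Arabidopsis up to the same node: 2 branches. Total: 3 + 2 = 5.

5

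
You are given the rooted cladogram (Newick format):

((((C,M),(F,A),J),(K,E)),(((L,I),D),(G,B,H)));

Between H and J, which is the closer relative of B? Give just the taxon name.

The MRCA of B and H subtends (G,B,H) (3 taxa).
The MRCA of B and J is the root, subtending the entire tree (13 taxa).
The first is nested inside the second, so B shares a more recent common ancestor with H.

H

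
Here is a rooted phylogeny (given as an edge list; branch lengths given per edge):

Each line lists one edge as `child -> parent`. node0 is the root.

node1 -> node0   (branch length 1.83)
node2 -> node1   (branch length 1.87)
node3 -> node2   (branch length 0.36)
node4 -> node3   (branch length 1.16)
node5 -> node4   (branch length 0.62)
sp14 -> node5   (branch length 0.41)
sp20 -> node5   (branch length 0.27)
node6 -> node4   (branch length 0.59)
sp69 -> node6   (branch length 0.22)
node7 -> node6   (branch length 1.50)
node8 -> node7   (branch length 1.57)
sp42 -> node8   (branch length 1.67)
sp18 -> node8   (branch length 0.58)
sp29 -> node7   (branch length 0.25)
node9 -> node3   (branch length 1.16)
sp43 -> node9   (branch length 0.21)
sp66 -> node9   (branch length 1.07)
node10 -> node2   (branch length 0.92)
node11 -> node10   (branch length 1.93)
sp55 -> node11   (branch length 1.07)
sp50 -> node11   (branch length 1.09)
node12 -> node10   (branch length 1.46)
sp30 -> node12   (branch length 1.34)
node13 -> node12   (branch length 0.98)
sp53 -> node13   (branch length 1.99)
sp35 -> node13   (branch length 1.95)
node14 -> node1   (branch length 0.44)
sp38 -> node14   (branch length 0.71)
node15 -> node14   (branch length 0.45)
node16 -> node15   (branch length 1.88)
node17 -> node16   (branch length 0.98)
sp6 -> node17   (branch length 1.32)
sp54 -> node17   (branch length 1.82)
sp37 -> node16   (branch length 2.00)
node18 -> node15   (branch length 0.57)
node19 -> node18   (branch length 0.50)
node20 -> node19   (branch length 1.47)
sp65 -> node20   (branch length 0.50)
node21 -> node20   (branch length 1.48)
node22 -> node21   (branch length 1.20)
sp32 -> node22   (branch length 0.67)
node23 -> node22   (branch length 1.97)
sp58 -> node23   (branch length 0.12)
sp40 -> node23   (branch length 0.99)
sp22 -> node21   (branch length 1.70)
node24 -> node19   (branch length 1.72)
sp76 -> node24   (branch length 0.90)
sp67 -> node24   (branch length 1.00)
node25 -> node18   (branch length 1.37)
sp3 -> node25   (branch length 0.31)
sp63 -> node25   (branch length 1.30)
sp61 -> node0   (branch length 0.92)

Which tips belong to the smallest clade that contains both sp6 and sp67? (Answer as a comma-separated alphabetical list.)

Tracing sp6: it sits inside (sp6,sp54).
Tracing sp67: it sits inside (sp76,sp67).
The smallest clade enclosing both is (((sp6,sp54),sp37),(((sp65,((sp32,(sp58,sp40)),sp22)),(sp76,sp67)),(sp3,sp63))); the answer is its 12 terminal taxa in alphabetical order.

sp22, sp3, sp32, sp37, sp40, sp54, sp58, sp6, sp63, sp65, sp67, sp76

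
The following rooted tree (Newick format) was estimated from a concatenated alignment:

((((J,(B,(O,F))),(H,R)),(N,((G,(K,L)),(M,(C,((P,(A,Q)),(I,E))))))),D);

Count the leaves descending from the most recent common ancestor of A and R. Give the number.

17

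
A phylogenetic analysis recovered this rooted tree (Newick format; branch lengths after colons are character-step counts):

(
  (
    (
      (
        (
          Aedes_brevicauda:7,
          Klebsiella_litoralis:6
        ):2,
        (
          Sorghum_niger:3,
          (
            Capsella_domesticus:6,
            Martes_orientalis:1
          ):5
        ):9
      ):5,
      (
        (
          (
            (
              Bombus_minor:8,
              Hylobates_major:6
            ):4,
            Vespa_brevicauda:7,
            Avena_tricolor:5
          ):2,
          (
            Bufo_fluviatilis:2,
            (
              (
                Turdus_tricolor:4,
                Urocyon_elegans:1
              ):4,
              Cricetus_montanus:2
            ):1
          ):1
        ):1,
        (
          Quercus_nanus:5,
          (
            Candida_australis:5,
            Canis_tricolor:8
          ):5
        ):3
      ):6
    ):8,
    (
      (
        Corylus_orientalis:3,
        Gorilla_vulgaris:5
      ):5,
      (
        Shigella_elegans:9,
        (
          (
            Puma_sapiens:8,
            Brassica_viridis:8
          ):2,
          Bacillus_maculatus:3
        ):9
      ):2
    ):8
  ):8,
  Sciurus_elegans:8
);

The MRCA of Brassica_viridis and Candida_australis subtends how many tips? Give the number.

The MRCA of Brassica_viridis and Candida_australis is the node subtending ((((Aedes_brevicauda,Klebsiella_litoralis),(Sorghum_niger,(Capsella_domesticus,Martes_orientalis))),((((Bombus_minor,Hylobates_major),Vespa_brevicauda,Avena_tricolor),(Bufo_fluviatilis,((Turdus_tricolor,Urocyon_elegans),Cricetus_montanus))),(Quercus_nanus,(Candida_australis,Canis_tricolor)))),((Corylus_orientalis,Gorilla_vulgaris),(Shigella_elegans,((Puma_sapiens,Brassica_viridis),Bacillus_maculatus)))).
That clade contains 22 terminal taxa: Aedes_brevicauda, Avena_tricolor, Bacillus_maculatus, Bombus_minor, Brassica_viridis, Bufo_fluviatilis, Candida_australis, Canis_tricolor, Capsella_domesticus, Corylus_orientalis, Cricetus_montanus, Gorilla_vulgaris, Hylobates_major, Klebsiella_litoralis, Martes_orientalis, Puma_sapiens, Quercus_nanus, Shigella_elegans, Sorghum_niger, Turdus_tricolor, Urocyon_elegans, Vespa_brevicauda.

22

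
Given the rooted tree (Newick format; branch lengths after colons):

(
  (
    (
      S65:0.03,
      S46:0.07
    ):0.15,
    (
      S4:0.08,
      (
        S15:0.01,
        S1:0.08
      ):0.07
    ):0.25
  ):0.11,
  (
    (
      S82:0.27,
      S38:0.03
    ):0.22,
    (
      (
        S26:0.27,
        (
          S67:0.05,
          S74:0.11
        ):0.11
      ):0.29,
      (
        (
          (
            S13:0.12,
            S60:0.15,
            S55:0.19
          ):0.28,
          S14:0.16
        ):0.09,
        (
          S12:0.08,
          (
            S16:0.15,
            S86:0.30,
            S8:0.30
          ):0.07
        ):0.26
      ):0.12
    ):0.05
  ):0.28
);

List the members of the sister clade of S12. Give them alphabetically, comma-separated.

S16, S8, S86

S12 attaches to the tree at the node subtending (S12,(S16,S86,S8)).
The other lineage descending from that same node — the sister group — is (S16,S86,S8); its 3 tips in alphabetical order are the answer.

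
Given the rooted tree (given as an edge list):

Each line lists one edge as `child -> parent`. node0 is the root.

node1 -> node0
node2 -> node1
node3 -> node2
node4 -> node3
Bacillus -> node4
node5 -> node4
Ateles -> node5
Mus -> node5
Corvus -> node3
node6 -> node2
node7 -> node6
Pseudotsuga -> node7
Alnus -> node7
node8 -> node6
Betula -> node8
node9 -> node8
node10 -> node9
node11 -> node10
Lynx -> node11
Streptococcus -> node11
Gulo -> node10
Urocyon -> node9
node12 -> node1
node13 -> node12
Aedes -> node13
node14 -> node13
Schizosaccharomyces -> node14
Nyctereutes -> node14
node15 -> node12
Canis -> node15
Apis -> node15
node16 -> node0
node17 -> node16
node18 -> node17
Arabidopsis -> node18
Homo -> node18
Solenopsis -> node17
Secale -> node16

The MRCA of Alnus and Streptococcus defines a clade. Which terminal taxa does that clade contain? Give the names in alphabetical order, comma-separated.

Alnus, Betula, Gulo, Lynx, Pseudotsuga, Streptococcus, Urocyon

Tracing Alnus: it sits inside (Pseudotsuga,Alnus).
Tracing Streptococcus: it sits inside (Lynx,Streptococcus).
The smallest clade enclosing both is ((Pseudotsuga,Alnus),(Betula,(((Lynx,Streptococcus),Gulo),Urocyon))); the answer is its 7 terminal taxa in alphabetical order.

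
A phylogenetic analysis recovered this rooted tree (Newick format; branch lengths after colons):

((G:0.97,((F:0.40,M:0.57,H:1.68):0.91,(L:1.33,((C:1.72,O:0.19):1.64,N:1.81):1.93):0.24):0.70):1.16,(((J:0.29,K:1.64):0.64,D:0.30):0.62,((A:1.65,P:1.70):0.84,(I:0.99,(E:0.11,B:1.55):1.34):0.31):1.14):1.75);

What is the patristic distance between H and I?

8.64

The path runs H → … → MRCA → … → I; the MRCA is the root of the tree.
Branch lengths along that path: 1.68 + 0.91 + 0.70 + 1.16 + 1.75 + 1.14 + 0.31 + 0.99 = 8.64.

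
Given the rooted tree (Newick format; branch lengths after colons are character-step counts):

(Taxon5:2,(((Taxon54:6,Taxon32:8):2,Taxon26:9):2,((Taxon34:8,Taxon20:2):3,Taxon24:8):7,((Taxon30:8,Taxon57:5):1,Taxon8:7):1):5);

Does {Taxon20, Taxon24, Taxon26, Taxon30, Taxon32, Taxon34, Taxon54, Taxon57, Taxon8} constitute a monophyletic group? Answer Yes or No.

Yes

The most recent common ancestor of these taxa subtends (((Taxon54,Taxon32),Taxon26),((Taxon34,Taxon20),Taxon24),((Taxon30,Taxon57),Taxon8)).
That clade has exactly 9 tips — every listed taxon and nothing else — so the group is monophyletic.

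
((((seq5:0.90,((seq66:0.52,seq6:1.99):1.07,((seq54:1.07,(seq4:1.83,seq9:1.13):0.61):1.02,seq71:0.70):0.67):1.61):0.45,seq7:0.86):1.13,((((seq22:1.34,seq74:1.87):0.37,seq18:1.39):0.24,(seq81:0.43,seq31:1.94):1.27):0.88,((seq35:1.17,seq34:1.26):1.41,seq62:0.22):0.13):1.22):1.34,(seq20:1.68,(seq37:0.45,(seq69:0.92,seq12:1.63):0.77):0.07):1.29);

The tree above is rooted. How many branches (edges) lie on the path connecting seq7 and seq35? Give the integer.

The MRCA of seq7 and seq35 is the node subtending (((seq5,((seq66,seq6),((seq54,(seq4,seq9)),seq71))),seq7),((((seq22,seq74),seq18),(seq81,seq31)),((seq35,seq34),seq62))).
From seq7 up to that node: 2 branches. From seq35 up to the same node: 4 branches. Total: 2 + 4 = 6.

6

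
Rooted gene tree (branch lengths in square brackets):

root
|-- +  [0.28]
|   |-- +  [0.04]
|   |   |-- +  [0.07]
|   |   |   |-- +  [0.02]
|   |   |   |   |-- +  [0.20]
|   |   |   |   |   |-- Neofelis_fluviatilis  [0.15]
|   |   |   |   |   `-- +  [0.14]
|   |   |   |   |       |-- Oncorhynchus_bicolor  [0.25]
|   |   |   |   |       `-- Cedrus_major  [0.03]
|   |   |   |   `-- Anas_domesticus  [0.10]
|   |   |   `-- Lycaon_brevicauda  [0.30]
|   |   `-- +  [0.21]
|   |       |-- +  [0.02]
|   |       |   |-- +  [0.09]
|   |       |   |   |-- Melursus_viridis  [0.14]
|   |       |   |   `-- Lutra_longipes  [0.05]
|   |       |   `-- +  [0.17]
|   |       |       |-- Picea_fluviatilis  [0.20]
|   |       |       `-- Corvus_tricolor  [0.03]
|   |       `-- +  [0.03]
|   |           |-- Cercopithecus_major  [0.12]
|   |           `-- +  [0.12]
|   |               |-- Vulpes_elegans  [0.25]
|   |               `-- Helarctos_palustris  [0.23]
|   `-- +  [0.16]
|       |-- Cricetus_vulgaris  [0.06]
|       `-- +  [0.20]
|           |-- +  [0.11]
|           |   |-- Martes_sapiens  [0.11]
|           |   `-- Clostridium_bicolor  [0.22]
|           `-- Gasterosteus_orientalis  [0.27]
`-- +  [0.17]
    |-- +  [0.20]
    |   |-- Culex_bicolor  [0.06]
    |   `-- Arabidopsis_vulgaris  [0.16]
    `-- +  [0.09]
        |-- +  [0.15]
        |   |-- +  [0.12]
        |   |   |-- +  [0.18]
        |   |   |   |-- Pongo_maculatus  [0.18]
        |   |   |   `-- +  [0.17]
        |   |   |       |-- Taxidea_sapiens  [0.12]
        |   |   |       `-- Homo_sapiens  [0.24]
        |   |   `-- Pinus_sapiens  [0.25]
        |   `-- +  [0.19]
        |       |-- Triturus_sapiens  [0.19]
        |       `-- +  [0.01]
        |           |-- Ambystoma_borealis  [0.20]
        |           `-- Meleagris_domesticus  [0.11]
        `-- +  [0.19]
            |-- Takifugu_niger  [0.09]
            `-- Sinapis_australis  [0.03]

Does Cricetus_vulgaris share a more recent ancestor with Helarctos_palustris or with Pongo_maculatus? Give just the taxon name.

Helarctos_palustris

The MRCA of Cricetus_vulgaris and Helarctos_palustris subtends (((((Neofelis_fluviatilis,(Oncorhynchus_bicolor,Cedrus_major)),Anas_domesticus),Lycaon_brevicauda),(((Melursus_viridis,Lutra_longipes),(Picea_fluviatilis,Corvus_tricolor)),(Cercopithecus_major,(Vulpes_elegans,Helarctos_palustris)))),(Cricetus_vulgaris,((Martes_sapiens,Clostridium_bicolor),Gasterosteus_orientalis))) (16 taxa).
The MRCA of Cricetus_vulgaris and Pongo_maculatus is the root, subtending the entire tree (27 taxa).
The first is nested inside the second, so Cricetus_vulgaris shares a more recent common ancestor with Helarctos_palustris.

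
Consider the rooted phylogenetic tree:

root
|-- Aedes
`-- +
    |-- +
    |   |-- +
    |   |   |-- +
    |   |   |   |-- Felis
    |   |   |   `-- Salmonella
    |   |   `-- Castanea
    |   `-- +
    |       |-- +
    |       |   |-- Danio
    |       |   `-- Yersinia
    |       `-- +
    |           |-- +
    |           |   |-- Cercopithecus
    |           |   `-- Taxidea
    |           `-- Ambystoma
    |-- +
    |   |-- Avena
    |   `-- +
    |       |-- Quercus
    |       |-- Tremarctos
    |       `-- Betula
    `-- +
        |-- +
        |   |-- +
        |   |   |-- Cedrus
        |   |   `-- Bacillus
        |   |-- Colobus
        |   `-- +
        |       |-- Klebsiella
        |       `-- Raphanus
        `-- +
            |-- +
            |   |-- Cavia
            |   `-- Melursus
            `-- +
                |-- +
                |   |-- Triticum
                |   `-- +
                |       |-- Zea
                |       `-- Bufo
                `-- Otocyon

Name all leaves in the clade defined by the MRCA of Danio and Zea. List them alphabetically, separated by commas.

Ambystoma, Avena, Bacillus, Betula, Bufo, Castanea, Cavia, Cedrus, Cercopithecus, Colobus, Danio, Felis, Klebsiella, Melursus, Otocyon, Quercus, Raphanus, Salmonella, Taxidea, Tremarctos, Triticum, Yersinia, Zea

Tracing Danio: it sits inside (Danio,Yersinia).
Tracing Zea: it sits inside (Zea,Bufo).
The smallest clade enclosing both is ((((Felis,Salmonella),Castanea),((Danio,Yersinia),((Cercopithecus,Taxidea),Ambystoma))),(Avena,(Quercus,Tremarctos,Betula)),(((Cedrus,Bacillus),Colobus,(Klebsiella,Raphanus)),((Cavia,Melursus),((Triticum,(Zea,Bufo)),Otocyon)))); the answer is its 23 terminal taxa in alphabetical order.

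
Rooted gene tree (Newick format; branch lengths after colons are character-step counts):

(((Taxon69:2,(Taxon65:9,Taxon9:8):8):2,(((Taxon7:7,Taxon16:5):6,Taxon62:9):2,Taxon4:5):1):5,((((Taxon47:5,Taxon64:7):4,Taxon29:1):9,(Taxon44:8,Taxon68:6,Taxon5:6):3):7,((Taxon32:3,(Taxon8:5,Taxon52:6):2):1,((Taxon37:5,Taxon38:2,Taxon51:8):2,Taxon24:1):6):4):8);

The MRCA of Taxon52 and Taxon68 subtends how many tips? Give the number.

13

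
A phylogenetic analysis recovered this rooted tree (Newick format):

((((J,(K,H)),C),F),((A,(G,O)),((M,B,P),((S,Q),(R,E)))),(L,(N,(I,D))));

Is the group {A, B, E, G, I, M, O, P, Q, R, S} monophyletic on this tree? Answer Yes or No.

The MRCA of the listed taxa is the root, so the smallest clade containing them is the whole tree.
That clade also contains C, D, F, H, J, K, L, N, which are not in the proposed group, so the group is not monophyletic.

No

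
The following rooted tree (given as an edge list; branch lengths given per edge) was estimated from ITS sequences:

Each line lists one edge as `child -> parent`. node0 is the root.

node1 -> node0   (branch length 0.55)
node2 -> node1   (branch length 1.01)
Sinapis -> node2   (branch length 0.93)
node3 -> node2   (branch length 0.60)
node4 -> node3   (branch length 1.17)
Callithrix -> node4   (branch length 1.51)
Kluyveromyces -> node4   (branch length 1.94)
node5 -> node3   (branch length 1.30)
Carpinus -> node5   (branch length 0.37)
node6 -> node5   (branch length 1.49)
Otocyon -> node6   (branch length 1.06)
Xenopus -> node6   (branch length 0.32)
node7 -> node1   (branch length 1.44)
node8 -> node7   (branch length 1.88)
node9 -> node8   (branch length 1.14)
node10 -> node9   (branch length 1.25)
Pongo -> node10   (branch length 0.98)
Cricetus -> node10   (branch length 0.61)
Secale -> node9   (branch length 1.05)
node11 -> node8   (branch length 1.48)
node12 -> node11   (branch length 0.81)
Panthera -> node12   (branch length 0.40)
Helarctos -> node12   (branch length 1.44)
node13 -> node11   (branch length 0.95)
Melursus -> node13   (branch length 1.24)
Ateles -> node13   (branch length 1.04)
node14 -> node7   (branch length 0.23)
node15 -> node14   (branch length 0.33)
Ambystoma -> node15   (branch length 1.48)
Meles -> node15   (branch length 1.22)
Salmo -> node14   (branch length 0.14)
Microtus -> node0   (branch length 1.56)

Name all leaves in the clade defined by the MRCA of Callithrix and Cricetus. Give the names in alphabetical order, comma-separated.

Ambystoma, Ateles, Callithrix, Carpinus, Cricetus, Helarctos, Kluyveromyces, Meles, Melursus, Otocyon, Panthera, Pongo, Salmo, Secale, Sinapis, Xenopus

Tracing Callithrix: it sits inside (Callithrix,Kluyveromyces).
Tracing Cricetus: it sits inside (Pongo,Cricetus).
The smallest clade enclosing both is ((Sinapis,((Callithrix,Kluyveromyces),(Carpinus,(Otocyon,Xenopus)))),((((Pongo,Cricetus),Secale),((Panthera,Helarctos),(Melursus,Ateles))),((Ambystoma,Meles),Salmo))); the answer is its 16 terminal taxa in alphabetical order.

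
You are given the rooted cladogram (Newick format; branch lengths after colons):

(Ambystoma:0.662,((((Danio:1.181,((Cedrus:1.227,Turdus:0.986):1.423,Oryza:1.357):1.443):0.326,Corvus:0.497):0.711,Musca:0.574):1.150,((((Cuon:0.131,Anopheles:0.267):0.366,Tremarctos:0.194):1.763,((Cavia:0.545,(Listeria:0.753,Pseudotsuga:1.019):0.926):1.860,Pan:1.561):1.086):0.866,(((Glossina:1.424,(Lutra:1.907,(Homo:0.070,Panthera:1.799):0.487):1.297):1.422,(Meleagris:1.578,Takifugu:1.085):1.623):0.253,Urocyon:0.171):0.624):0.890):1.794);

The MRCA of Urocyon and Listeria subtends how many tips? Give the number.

The MRCA of Urocyon and Listeria is the node subtending ((((Cuon,Anopheles),Tremarctos),((Cavia,(Listeria,Pseudotsuga)),Pan)),(((Glossina,(Lutra,(Homo,Panthera))),(Meleagris,Takifugu)),Urocyon)).
That clade contains 14 terminal taxa: Anopheles, Cavia, Cuon, Glossina, Homo, Listeria, Lutra, Meleagris, Pan, Panthera, Pseudotsuga, Takifugu, Tremarctos, Urocyon.

14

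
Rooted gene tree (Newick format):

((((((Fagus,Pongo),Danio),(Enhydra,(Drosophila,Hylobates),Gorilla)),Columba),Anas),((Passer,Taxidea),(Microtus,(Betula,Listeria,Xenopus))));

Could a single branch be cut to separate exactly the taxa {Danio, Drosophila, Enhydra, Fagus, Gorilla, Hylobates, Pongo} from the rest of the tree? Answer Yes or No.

Yes

The most recent common ancestor of these taxa subtends (((Fagus,Pongo),Danio),(Enhydra,(Drosophila,Hylobates),Gorilla)).
That clade has exactly 7 tips — every listed taxon and nothing else — so the group is monophyletic.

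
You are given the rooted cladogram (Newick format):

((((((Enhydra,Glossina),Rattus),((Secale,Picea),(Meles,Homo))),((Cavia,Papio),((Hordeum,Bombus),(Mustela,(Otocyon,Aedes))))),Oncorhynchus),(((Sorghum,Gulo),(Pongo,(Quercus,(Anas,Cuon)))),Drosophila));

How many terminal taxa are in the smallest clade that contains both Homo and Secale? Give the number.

The MRCA of Homo and Secale is the node subtending ((Secale,Picea),(Meles,Homo)).
That clade contains 4 terminal taxa: Homo, Meles, Picea, Secale.

4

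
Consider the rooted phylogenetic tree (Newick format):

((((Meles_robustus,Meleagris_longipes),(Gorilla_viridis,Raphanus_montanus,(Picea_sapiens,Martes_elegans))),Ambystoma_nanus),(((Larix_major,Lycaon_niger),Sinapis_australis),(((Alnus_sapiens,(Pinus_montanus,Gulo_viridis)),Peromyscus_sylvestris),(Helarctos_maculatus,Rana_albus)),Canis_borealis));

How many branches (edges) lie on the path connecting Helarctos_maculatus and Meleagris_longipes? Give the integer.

The MRCA of Helarctos_maculatus and Meleagris_longipes is the root of the tree.
From Helarctos_maculatus up to that node: 4 branches. From Meleagris_longipes up to the same node: 4 branches. Total: 4 + 4 = 8.

8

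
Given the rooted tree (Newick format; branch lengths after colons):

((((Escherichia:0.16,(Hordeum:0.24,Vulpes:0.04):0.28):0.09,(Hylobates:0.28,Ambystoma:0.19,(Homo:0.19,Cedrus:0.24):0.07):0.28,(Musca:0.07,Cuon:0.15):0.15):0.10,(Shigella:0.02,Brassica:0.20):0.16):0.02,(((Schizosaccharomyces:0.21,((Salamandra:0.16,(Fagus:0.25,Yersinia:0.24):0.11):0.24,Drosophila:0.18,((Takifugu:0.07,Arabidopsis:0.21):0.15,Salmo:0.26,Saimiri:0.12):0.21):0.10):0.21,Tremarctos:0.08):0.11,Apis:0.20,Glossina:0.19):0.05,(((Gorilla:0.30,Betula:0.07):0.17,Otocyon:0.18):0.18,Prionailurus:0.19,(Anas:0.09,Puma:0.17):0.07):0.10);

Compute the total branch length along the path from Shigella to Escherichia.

The path runs Shigella → … → MRCA → … → Escherichia; the MRCA is the node subtending (((Escherichia,(Hordeum,Vulpes)),(Hylobates,Ambystoma,(Homo,Cedrus)),(Musca,Cuon)),(Shigella,Brassica)).
Branch lengths along that path: 0.02 + 0.16 + 0.10 + 0.09 + 0.16 = 0.53.

0.53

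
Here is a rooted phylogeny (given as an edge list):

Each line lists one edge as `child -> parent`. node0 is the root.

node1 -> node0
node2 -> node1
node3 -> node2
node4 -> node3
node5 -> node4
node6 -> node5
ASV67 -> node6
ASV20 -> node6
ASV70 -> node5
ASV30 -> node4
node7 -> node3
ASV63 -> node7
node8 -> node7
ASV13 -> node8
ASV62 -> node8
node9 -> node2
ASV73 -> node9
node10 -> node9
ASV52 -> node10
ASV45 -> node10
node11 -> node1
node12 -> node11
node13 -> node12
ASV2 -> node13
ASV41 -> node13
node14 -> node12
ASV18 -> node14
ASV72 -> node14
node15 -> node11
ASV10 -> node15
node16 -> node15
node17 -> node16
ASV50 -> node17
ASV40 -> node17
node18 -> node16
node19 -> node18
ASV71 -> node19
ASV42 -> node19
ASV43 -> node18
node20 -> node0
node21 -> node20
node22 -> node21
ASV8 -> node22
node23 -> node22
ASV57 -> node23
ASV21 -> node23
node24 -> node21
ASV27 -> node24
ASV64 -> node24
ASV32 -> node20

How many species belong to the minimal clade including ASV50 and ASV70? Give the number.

20

The MRCA of ASV50 and ASV70 is the node subtending ((((((ASV67,ASV20),ASV70),ASV30),(ASV63,(ASV13,ASV62))),(ASV73,(ASV52,ASV45))),(((ASV2,ASV41),(ASV18,ASV72)),(ASV10,((ASV50,ASV40),((ASV71,ASV42),ASV43))))).
That clade contains 20 terminal taxa: ASV10, ASV13, ASV18, ASV2, ASV20, ASV30, ASV40, ASV41, ASV42, ASV43, ASV45, ASV50, ASV52, ASV62, ASV63, ASV67, ASV70, ASV71, ASV72, ASV73.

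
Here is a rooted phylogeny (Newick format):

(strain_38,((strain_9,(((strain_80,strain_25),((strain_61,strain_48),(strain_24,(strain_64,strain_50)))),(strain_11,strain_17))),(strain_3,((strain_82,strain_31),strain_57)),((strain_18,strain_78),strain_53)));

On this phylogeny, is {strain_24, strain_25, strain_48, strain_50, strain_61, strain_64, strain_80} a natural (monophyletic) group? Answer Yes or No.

The most recent common ancestor of these taxa subtends ((strain_80,strain_25),((strain_61,strain_48),(strain_24,(strain_64,strain_50)))).
That clade has exactly 7 tips — every listed taxon and nothing else — so the group is monophyletic.

Yes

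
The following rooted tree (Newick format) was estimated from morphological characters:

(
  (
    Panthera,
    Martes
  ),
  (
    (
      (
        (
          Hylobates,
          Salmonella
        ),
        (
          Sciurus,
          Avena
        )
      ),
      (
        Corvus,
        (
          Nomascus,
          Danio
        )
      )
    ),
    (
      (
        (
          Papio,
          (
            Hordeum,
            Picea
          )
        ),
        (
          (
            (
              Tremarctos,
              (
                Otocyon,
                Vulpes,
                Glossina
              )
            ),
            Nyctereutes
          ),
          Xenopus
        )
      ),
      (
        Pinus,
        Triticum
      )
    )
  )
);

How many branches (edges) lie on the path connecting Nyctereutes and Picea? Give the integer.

The MRCA of Nyctereutes and Picea is the node subtending ((Papio,(Hordeum,Picea)),(((Tremarctos,(Otocyon,Vulpes,Glossina)),Nyctereutes),Xenopus)).
From Nyctereutes up to that node: 3 branches. From Picea up to the same node: 3 branches. Total: 3 + 3 = 6.

6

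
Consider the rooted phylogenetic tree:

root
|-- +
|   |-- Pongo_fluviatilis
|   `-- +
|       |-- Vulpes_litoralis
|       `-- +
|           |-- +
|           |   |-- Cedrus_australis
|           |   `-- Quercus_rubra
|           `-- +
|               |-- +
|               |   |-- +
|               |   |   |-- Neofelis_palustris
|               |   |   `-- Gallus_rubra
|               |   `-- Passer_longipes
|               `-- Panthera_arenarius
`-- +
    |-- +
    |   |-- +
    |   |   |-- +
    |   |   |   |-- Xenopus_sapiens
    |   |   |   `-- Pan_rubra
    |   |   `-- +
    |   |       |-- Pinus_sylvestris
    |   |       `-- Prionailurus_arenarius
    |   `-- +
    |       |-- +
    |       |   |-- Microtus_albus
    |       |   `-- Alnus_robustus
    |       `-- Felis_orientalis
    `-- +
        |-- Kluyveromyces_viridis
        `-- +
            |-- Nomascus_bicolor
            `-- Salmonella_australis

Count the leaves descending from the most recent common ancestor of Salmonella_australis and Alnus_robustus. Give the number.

10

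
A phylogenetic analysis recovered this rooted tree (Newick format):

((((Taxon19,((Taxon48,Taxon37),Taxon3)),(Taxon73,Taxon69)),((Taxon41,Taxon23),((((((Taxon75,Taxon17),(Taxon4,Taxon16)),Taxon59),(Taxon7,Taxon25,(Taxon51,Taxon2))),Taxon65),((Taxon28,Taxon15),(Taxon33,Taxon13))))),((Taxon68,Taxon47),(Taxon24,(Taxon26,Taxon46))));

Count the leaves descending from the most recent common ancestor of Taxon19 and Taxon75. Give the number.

The MRCA of Taxon19 and Taxon75 is the node subtending (((Taxon19,((Taxon48,Taxon37),Taxon3)),(Taxon73,Taxon69)),((Taxon41,Taxon23),((((((Taxon75,Taxon17),(Taxon4,Taxon16)),Taxon59),(Taxon7,Taxon25,(Taxon51,Taxon2))),Taxon65),((Taxon28,Taxon15),(Taxon33,Taxon13))))).
That clade contains 22 terminal taxa: Taxon13, Taxon15, Taxon16, Taxon17, Taxon19, Taxon2, Taxon23, Taxon25, Taxon28, Taxon3, Taxon33, Taxon37, Taxon4, Taxon41, Taxon48, Taxon51, Taxon59, Taxon65, Taxon69, Taxon7, Taxon73, Taxon75.

22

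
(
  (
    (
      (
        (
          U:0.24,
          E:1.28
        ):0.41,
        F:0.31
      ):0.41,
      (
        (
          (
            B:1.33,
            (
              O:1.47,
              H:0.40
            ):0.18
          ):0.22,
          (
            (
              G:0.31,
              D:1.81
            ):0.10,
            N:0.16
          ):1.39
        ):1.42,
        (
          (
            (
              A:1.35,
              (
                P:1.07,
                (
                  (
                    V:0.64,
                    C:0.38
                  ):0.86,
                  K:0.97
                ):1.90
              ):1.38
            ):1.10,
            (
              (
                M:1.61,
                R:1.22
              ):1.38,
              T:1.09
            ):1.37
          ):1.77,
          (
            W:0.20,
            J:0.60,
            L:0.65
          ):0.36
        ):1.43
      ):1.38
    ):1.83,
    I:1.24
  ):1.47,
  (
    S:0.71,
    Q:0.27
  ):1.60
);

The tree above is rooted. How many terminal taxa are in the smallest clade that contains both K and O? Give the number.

17

The MRCA of K and O is the node subtending (((B,(O,H)),((G,D),N)),(((A,(P,((V,C),K))),((M,R),T)),(W,J,L))).
That clade contains 17 terminal taxa: A, B, C, D, G, H, J, K, L, M, N, O, P, R, T, V, W.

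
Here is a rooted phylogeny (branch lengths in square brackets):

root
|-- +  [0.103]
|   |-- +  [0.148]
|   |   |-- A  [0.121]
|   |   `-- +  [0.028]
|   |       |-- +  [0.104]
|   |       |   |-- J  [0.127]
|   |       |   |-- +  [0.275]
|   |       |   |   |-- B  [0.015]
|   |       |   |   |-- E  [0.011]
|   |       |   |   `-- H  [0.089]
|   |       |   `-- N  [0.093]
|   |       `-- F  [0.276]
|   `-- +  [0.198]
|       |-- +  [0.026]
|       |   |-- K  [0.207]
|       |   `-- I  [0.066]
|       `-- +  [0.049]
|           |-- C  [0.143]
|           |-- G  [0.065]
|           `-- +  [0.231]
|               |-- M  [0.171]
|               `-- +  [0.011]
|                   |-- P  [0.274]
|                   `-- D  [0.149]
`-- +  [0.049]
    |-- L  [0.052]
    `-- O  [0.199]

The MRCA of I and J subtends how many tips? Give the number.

The MRCA of I and J is the node subtending ((A,((J,(B,E,H),N),F)),((K,I),(C,G,(M,(P,D))))).
That clade contains 14 terminal taxa: A, B, C, D, E, F, G, H, I, J, K, M, N, P.

14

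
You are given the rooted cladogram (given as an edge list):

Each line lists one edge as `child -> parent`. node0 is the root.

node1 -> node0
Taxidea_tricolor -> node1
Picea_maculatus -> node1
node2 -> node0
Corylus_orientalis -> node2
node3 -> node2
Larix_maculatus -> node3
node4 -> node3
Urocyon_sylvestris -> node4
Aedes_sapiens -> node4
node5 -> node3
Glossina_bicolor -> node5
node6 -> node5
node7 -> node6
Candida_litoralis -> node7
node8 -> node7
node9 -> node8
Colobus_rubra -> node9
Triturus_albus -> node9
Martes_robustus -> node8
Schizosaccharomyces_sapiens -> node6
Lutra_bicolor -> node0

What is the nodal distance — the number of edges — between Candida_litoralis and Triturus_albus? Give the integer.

4

The MRCA of Candida_litoralis and Triturus_albus is the node subtending (Candida_litoralis,((Colobus_rubra,Triturus_albus),Martes_robustus)).
From Candida_litoralis up to that node: 1 branch. From Triturus_albus up to the same node: 3 branches. Total: 1 + 3 = 4.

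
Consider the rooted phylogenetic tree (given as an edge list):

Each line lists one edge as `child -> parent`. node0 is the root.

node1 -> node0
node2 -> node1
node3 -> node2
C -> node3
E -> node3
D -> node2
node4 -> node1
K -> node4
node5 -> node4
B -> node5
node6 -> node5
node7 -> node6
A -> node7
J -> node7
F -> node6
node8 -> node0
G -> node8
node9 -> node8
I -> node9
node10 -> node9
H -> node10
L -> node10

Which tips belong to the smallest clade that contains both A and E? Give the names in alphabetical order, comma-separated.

A, B, C, D, E, F, J, K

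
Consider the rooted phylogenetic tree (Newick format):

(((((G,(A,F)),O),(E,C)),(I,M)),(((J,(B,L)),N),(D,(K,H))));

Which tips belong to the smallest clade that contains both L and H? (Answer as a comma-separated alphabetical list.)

B, D, H, J, K, L, N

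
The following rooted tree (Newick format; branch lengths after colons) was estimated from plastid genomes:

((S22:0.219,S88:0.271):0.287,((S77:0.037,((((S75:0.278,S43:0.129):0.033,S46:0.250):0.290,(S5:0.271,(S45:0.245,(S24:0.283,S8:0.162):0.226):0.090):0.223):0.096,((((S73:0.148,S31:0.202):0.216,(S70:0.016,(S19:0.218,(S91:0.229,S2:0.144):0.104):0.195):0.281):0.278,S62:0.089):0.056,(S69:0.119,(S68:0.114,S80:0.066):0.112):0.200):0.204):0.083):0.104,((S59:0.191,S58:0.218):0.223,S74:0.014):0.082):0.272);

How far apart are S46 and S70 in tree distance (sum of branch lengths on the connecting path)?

1.471

The path runs S46 → … → MRCA → … → S70; the MRCA is the node subtending ((((S75,S43),S46),(S5,(S45,(S24,S8)))),((((S73,S31),(S70,(S19,(S91,S2)))),S62),(S69,(S68,S80)))).
Branch lengths along that path: 0.250 + 0.290 + 0.096 + 0.204 + 0.056 + 0.278 + 0.281 + 0.016 = 1.471.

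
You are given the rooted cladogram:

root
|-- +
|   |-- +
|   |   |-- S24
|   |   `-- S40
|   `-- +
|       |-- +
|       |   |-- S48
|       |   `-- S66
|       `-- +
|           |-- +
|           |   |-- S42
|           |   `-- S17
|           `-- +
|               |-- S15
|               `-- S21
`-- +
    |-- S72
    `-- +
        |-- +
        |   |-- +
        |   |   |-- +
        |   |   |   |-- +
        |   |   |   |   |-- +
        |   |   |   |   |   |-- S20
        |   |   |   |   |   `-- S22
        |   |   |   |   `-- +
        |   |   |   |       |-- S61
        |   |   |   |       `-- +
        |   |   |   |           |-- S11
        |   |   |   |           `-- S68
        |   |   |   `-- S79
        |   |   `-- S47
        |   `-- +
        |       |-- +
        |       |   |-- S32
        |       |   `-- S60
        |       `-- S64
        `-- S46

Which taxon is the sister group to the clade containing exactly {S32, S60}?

The clade containing exactly {S32, S60} attaches to the tree at the node subtending ((S32,S60),S64).
The other lineage descending from that same node — the sister group — is the single tip S64.

S64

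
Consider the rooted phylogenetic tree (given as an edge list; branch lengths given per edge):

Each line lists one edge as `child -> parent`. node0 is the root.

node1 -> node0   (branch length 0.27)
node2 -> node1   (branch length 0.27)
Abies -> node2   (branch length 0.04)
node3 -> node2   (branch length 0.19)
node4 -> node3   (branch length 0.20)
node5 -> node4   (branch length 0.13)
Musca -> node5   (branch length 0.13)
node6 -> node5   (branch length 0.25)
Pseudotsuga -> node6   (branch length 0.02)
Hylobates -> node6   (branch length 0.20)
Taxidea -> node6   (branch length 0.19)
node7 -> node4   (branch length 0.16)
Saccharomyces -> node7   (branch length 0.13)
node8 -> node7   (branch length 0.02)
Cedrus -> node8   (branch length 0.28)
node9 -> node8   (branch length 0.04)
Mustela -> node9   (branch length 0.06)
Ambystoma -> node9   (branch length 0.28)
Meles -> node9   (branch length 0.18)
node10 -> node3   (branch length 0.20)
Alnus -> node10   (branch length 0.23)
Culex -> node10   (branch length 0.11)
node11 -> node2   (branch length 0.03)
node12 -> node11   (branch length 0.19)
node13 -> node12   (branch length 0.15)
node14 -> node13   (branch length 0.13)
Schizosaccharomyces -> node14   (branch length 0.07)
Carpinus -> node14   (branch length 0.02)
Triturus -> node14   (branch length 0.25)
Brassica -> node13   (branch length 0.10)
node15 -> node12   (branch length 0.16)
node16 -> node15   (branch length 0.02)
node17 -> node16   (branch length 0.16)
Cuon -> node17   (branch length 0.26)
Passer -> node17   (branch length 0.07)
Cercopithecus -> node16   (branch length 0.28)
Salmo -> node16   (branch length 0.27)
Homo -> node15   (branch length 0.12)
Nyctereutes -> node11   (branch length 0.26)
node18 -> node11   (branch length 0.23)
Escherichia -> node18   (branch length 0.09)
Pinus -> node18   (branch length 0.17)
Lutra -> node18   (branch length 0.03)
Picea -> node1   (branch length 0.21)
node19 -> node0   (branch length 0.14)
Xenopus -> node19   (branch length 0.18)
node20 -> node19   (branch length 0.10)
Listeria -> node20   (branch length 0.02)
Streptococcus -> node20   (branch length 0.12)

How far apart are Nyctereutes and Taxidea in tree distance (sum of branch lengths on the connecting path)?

The path runs Nyctereutes → … → MRCA → … → Taxidea; the MRCA is the node subtending (Abies,(((Musca,(Pseudotsuga,Hylobates,Taxidea)),(Saccharomyces,(Cedrus,(Mustela,Ambystoma,Meles)))),(Alnus,Culex)),((((Schizosaccharomyces,Carpinus,Triturus),Brassica),(((Cuon,Passer),Cercopithecus,Salmo),Homo)),Nyctereutes,(Escherichia,Pinus,Lutra))).
Branch lengths along that path: 0.26 + 0.03 + 0.19 + 0.20 + 0.13 + 0.25 + 0.19 = 1.25.

1.25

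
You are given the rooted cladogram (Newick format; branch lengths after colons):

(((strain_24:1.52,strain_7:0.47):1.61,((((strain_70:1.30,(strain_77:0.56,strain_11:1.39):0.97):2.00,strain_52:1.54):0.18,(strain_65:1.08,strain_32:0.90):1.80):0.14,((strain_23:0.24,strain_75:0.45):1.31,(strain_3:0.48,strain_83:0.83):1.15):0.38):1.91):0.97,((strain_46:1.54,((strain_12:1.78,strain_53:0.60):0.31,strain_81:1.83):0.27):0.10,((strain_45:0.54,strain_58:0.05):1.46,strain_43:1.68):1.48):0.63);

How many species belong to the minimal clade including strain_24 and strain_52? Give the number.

The MRCA of strain_24 and strain_52 is the node subtending ((strain_24,strain_7),((((strain_70,(strain_77,strain_11)),strain_52),(strain_65,strain_32)),((strain_23,strain_75),(strain_3,strain_83)))).
That clade contains 12 terminal taxa: strain_11, strain_23, strain_24, strain_3, strain_32, strain_52, strain_65, strain_7, strain_70, strain_75, strain_77, strain_83.

12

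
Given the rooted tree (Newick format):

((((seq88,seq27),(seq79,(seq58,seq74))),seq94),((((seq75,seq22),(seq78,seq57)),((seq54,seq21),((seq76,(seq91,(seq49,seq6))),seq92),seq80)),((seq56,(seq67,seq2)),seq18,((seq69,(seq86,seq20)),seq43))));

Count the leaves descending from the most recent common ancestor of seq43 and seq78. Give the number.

The MRCA of seq43 and seq78 is the node subtending ((((seq75,seq22),(seq78,seq57)),((seq54,seq21),((seq76,(seq91,(seq49,seq6))),seq92),seq80)),((seq56,(seq67,seq2)),seq18,((seq69,(seq86,seq20)),seq43))).
That clade contains 20 terminal taxa: seq18, seq2, seq20, seq21, seq22, seq43, seq49, seq54, seq56, seq57, seq6, seq67, seq69, seq75, seq76, seq78, seq80, seq86, seq91, seq92.

20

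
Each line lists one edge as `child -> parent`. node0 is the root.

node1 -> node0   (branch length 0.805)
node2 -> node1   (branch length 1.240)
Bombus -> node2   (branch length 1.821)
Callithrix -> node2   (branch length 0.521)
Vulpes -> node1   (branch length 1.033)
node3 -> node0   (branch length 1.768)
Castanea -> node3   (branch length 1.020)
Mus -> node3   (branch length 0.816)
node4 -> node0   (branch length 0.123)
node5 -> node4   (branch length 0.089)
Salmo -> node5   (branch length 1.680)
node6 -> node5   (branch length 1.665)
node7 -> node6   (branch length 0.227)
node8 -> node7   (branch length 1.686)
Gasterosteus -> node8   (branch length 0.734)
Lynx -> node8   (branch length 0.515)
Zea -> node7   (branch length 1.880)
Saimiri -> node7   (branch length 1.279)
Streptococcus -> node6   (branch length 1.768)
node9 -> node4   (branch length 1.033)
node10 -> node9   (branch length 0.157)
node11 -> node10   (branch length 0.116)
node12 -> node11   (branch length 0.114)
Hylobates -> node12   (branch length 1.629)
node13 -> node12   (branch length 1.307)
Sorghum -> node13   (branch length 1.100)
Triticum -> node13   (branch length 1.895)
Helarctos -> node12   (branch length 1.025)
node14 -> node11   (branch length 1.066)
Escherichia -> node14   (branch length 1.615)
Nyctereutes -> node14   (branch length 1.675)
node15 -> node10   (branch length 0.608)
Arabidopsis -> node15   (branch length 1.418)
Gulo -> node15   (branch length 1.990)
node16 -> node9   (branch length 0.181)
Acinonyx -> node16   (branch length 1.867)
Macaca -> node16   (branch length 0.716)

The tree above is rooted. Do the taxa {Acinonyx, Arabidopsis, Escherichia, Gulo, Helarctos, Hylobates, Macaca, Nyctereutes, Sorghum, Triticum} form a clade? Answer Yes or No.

Yes

The most recent common ancestor of these taxa subtends ((((Hylobates,(Sorghum,Triticum),Helarctos),(Escherichia,Nyctereutes)),(Arabidopsis,Gulo)),(Acinonyx,Macaca)).
That clade has exactly 10 tips — every listed taxon and nothing else — so the group is monophyletic.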